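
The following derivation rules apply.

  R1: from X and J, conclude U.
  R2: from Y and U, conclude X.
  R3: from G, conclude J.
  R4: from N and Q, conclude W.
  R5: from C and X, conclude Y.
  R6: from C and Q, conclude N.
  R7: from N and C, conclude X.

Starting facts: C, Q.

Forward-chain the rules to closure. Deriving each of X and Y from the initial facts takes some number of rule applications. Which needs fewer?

X

X: From C and Q, R6 gives N. N and C hold, so X follows (R7). [2 rule applications]
Y: C and Q hold, so N follows (R6). From N and C, R7 gives X. C and X hold, so Y follows (R5). [3 rule applications]
X needs fewer.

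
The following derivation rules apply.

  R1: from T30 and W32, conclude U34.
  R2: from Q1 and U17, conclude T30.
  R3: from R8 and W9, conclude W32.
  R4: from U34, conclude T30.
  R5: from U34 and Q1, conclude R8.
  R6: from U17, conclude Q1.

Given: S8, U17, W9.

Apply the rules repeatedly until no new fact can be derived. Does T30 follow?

Yes

U17 holds, so Q1 follows (R6).
From Q1 and U17, R2 gives T30.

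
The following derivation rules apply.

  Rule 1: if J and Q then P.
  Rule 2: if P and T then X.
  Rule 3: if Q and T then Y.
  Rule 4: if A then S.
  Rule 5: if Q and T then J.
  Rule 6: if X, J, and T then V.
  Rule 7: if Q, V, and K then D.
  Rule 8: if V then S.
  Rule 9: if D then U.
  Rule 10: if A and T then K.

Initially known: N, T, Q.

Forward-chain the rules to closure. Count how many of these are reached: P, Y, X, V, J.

5

From Q and T, Rule 3 gives Y.
Q and T hold, so J follows (Rule 5).
J and Q hold, so P follows (Rule 1).
From P and T, Rule 2 gives X.
From X, J, and T, Rule 6 gives V.
P: reached.
Y: reached.
X: reached.
V: reached.
J: reached.
All 5 are reached.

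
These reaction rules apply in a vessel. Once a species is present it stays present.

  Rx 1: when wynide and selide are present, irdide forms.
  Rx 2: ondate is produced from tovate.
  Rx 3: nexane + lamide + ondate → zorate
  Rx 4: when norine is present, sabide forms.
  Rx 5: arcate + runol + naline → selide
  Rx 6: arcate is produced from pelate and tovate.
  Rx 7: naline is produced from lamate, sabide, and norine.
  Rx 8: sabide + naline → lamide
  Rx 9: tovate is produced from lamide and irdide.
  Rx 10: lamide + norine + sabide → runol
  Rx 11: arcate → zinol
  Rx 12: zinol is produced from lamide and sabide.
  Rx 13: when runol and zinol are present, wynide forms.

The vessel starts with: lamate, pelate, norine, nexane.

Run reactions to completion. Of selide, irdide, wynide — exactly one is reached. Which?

wynide

norine present → sabide forms (Rx 4).
lamate, sabide, and norine present → naline forms (Rx 7).
sabide and naline present → lamide forms (Rx 8).
lamide, norine, and sabide present → runol forms (Rx 10).
lamide and sabide present → zinol forms (Rx 12).
runol and zinol present → wynide forms (Rx 13).
irdide would need wynide and selide (Rx 1), but selide never forms. selide would need arcate, runol, and naline (Rx 5), but arcate never forms.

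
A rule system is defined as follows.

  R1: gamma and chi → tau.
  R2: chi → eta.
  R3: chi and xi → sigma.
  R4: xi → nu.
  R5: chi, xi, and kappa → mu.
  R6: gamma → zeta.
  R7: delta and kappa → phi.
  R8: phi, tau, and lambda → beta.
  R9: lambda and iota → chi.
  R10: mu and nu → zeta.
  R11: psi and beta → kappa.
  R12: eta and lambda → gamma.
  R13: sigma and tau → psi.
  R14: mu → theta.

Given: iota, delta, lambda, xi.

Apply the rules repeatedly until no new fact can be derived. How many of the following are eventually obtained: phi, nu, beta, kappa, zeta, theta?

2

From lambda and iota, R9 gives chi.
xi holds, so nu follows (R4).
chi holds, so eta follows (R2).
eta and lambda hold, so gamma follows (R12).
From gamma, R6 gives zeta.
phi would need delta and kappa (R7), but kappa is never established.
nu: reached.
beta would need phi, tau, and lambda (R8), but phi is never established.
kappa would need psi and beta (R11), but beta is never established.
zeta: reached.
theta would need mu (R14), but mu is never established.
Reached: nu and zeta — 2 of the 6.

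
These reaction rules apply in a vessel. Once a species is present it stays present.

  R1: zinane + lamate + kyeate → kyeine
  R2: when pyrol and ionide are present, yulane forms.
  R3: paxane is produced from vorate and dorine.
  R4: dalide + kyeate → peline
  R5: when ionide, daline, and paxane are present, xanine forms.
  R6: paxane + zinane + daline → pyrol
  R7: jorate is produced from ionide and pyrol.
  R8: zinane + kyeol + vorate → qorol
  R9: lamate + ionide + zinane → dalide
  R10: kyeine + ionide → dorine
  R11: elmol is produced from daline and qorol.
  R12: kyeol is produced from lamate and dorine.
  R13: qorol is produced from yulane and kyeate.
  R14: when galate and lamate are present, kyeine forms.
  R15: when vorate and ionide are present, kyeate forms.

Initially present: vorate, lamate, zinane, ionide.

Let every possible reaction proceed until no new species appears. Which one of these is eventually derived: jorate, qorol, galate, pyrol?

qorol

vorate and ionide present → kyeate forms (R15).
zinane, lamate, and kyeate present → kyeine forms (R1).
kyeine and ionide present → dorine forms (R10).
lamate and dorine present → kyeol forms (R12).
zinane, kyeol, and vorate present → qorol forms (R8).
pyrol would need paxane, zinane, and daline (R6), but daline never forms. No rule produces galate, and it is not given. jorate would need ionide and pyrol (R7), but pyrol never forms.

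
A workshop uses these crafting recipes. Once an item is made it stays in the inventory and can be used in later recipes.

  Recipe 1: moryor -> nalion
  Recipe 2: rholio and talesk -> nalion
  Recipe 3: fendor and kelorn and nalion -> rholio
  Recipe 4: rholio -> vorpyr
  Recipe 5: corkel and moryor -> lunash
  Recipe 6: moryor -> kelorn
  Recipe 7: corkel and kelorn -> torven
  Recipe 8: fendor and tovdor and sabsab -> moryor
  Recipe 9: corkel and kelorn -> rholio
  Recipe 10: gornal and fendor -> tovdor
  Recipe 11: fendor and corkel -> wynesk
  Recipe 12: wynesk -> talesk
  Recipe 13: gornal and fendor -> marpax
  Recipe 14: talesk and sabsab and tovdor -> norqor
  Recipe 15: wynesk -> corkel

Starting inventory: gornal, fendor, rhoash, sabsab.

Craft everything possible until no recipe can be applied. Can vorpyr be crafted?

Yes

gornal and fendor -> tovdor (Recipe 10).
Using Recipe 8, fendor, tovdor, and sabsab make moryor.
Using Recipe 1, moryor makes nalion.
Using Recipe 6, moryor makes kelorn.
fendor and kelorn and nalion -> rholio (Recipe 3).
Using Recipe 4, rholio makes vorpyr.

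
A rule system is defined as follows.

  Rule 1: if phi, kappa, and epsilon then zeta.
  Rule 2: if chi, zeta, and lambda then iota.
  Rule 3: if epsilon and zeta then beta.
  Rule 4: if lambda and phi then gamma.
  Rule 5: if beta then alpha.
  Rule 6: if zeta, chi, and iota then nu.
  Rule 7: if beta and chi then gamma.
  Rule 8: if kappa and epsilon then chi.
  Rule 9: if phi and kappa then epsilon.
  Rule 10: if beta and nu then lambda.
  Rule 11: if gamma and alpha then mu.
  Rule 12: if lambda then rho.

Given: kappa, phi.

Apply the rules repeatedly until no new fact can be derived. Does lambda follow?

No

lambda would need beta and nu (Rule 10), but nu is never established.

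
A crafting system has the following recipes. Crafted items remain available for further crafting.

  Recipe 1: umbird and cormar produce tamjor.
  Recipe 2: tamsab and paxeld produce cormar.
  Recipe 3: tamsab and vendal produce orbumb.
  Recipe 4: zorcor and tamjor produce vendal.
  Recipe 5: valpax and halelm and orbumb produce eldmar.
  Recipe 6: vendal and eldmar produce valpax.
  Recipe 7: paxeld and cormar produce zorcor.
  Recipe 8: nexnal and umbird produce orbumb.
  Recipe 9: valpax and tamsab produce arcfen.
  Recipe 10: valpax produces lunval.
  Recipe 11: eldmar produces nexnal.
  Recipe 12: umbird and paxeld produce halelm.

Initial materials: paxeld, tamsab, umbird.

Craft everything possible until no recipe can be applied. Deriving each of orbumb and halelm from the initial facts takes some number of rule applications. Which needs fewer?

halelm: Using Recipe 12, umbird and paxeld make halelm. [1 rule application]
orbumb: Using Recipe 2, tamsab and paxeld make cormar. Using Recipe 7, paxeld and cormar make zorcor. Using Recipe 1, umbird and cormar make tamjor. zorcor and tamjor → vendal (Recipe 4). tamsab and vendal → orbumb (Recipe 3). [5 rule applications]
halelm needs fewer.

halelm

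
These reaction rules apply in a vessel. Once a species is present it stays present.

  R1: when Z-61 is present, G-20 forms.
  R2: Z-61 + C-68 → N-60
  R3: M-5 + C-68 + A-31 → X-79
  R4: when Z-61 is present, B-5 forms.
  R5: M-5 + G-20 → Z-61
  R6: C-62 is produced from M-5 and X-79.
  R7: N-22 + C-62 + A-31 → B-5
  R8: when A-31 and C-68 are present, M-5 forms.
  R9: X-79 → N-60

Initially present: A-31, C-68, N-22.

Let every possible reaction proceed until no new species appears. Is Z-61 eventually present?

No

Z-61 would need M-5 and G-20 (R5), but G-20 never forms.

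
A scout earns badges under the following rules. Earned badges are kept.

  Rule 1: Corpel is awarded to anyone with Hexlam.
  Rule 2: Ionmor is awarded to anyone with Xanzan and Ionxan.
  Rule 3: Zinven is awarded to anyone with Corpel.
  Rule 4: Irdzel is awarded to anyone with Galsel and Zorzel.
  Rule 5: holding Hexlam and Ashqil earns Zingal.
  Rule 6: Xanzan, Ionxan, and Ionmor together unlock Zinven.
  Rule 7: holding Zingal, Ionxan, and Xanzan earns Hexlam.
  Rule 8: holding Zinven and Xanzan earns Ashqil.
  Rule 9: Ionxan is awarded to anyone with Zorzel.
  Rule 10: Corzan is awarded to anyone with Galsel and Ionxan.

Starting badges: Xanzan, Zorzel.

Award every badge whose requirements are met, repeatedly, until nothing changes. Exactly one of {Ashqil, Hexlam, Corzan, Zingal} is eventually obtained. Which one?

With Zorzel, Ionxan is earned (Rule 9).
With Xanzan and Ionxan, Ionmor is earned (Rule 2).
With Xanzan, Ionxan, and Ionmor, Zinven is earned (Rule 6).
With Zinven and Xanzan, Ashqil is earned (Rule 8).
Corzan would need Galsel and Ionxan (Rule 10), but Galsel is never earned. Zingal would need Hexlam and Ashqil (Rule 5), but Hexlam is never earned. Hexlam would need Zingal, Ionxan, and Xanzan (Rule 7), but Zingal is never earned.

Ashqil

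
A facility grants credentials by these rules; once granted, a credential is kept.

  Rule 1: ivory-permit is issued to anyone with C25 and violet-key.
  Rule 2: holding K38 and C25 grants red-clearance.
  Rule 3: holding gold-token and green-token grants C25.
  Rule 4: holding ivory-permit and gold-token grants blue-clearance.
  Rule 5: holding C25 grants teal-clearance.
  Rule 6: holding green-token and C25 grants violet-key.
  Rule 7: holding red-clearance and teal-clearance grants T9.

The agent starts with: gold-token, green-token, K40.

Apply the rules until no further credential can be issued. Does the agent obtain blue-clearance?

Yes

Holding gold-token and green-token grants C25 (Rule 3).
Holding green-token and C25 grants violet-key (Rule 6).
Holding C25 and violet-key grants ivory-permit (Rule 1).
Holding ivory-permit and gold-token grants blue-clearance (Rule 4).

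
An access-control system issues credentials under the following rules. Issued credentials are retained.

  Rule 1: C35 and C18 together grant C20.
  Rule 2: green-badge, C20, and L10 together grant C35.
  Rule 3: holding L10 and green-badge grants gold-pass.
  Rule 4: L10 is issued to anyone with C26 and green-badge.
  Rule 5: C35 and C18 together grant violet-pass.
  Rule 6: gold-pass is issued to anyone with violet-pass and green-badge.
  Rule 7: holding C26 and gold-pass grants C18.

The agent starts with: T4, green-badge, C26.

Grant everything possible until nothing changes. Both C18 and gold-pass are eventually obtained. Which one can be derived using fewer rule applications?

gold-pass

gold-pass: Holding C26 and green-badge grants L10 (Rule 4). Holding L10 and green-badge grants gold-pass (Rule 3). [2 rule applications]
C18: Holding C26 and green-badge grants L10 (Rule 4). Holding L10 and green-badge grants gold-pass (Rule 3). Holding C26 and gold-pass grants C18 (Rule 7). [3 rule applications]
gold-pass needs fewer.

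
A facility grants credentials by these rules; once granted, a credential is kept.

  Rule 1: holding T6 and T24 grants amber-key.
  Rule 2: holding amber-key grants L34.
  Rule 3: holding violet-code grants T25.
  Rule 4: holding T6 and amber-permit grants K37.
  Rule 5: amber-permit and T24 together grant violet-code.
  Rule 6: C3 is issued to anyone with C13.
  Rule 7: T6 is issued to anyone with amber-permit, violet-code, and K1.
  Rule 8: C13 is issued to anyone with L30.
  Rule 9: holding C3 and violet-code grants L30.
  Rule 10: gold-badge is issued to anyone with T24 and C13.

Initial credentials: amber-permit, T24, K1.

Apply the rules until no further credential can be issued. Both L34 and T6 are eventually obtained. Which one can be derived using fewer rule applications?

T6: Holding amber-permit and T24 grants violet-code (Rule 5). Holding amber-permit, violet-code, and K1 grants T6 (Rule 7). [2 rule applications]
L34: Holding amber-permit and T24 grants violet-code (Rule 5). Holding amber-permit, violet-code, and K1 grants T6 (Rule 7). Holding T6 and T24 grants amber-key (Rule 1). Holding amber-key grants L34 (Rule 2). [4 rule applications]
T6 needs fewer.

T6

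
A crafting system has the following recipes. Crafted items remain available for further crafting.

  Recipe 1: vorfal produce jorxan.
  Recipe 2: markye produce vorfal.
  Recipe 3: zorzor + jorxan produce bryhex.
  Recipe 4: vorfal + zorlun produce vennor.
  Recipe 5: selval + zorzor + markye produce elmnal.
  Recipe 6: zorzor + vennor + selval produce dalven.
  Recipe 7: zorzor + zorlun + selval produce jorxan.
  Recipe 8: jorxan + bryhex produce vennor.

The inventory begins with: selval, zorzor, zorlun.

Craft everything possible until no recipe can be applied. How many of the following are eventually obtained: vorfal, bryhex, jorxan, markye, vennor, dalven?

zorzor + zorlun + selval → jorxan (Recipe 7).
zorzor + jorxan → bryhex (Recipe 3).
jorxan + bryhex → vennor (Recipe 8).
zorzor + vennor + selval → dalven (Recipe 6).
vorfal would need markye (Recipe 2), but markye is never obtained.
bryhex: reached.
jorxan: reached.
No rule produces markye, and it is not given.
vennor: reached.
dalven: reached.
Reached: bryhex, jorxan, vennor, and dalven — 4 of the 6.

4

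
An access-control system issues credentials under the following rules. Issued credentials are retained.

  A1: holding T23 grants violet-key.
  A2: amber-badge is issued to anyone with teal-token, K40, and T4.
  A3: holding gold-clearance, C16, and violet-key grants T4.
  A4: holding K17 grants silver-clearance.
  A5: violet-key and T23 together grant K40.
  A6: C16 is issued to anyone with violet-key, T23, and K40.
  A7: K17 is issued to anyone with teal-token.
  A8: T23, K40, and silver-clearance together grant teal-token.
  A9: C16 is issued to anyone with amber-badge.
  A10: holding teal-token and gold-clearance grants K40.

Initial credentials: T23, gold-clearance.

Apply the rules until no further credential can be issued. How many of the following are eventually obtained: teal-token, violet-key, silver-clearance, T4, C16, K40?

4

Holding T23 grants violet-key (A1).
Holding violet-key and T23 grants K40 (A5).
Holding violet-key, T23, and K40 grants C16 (A6).
Holding gold-clearance, C16, and violet-key grants T4 (A3).
teal-token would need T23, K40, and silver-clearance (A8), but silver-clearance is never granted.
violet-key: reached.
silver-clearance would need K17 (A4), but K17 is never granted.
T4: reached.
C16: reached.
K40: reached.
Reached: violet-key, T4, C16, and K40 — 4 of the 6.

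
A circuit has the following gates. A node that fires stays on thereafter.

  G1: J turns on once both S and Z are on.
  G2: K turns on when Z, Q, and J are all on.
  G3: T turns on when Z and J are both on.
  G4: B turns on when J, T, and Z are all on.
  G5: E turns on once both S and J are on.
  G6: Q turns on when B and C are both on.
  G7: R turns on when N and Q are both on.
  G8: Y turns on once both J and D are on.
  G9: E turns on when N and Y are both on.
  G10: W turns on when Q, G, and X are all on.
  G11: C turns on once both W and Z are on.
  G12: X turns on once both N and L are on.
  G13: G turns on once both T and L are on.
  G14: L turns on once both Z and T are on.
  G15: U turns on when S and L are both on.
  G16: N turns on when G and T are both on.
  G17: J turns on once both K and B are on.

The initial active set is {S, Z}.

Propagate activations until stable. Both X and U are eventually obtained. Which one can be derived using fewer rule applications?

U

U: S and Z are on, so J turns on (G1). Z and J are on, so T turns on (G3). G14: Z and T on → L on. S and L are on, so U turns on (G15). [4 rule applications]
X: S and Z are on, so J turns on (G1). G3: Z and J on → T on. Z and T are on, so L turns on (G14). T and L are on, so G turns on (G13). G and T are on, so N turns on (G16). G12: N and L on → X on. [6 rule applications]
U needs fewer.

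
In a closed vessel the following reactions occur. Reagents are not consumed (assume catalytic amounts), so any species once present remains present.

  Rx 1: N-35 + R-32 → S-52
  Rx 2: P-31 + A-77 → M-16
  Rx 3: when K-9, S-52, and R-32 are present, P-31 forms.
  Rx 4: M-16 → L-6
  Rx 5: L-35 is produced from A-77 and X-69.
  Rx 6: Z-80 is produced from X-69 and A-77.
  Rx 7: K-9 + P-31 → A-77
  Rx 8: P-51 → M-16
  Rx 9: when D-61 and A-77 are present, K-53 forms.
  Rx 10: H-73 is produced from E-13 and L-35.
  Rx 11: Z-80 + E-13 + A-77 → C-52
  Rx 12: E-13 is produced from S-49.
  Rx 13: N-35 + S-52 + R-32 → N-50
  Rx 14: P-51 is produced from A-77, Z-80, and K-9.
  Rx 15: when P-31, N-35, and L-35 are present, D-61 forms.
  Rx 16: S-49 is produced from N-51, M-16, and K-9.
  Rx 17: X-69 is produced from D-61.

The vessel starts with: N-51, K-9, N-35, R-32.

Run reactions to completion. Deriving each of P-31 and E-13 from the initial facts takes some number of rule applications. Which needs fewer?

P-31: N-35 and R-32 present → S-52 forms (Rx 1). K-9, S-52, and R-32 present → P-31 forms (Rx 3). [2 rule applications]
E-13: N-35 and R-32 present → S-52 forms (Rx 1). K-9, S-52, and R-32 present → P-31 forms (Rx 3). K-9 and P-31 present → A-77 forms (Rx 7). P-31 and A-77 present → M-16 forms (Rx 2). N-51, M-16, and K-9 present → S-49 forms (Rx 16). S-49 present → E-13 forms (Rx 12). [6 rule applications]
P-31 needs fewer.

P-31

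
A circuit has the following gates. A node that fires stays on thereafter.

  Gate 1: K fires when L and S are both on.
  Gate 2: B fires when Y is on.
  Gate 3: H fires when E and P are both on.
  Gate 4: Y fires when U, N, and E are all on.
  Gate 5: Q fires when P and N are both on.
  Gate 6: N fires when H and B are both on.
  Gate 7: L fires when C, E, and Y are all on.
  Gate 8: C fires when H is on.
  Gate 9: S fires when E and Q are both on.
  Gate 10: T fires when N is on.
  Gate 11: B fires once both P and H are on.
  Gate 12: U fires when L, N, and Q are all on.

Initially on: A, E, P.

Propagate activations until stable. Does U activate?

No

U would need L, N, and Q (Gate 12), but L never turns on.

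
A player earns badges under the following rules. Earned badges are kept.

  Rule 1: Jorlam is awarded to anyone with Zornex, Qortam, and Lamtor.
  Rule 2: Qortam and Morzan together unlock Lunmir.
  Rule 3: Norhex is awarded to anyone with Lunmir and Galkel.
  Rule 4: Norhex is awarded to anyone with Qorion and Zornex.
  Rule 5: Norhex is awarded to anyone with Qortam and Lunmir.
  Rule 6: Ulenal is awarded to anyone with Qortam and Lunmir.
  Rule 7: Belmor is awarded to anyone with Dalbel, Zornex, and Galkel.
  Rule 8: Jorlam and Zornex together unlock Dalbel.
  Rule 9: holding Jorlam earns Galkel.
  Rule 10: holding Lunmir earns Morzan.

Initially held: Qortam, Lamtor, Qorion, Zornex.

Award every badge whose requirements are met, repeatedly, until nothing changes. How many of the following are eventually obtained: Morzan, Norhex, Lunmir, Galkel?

With Zornex, Qortam, and Lamtor, Jorlam is earned (Rule 1).
With Qorion and Zornex, Norhex is earned (Rule 4).
With Jorlam, Galkel is earned (Rule 9).
Morzan would need Lunmir (Rule 10), but Lunmir is never earned.
Norhex: reached.
Lunmir would need Qortam and Morzan (Rule 2), but Morzan is never earned.
Galkel: reached.
Reached: Norhex and Galkel — 2 of the 4.

2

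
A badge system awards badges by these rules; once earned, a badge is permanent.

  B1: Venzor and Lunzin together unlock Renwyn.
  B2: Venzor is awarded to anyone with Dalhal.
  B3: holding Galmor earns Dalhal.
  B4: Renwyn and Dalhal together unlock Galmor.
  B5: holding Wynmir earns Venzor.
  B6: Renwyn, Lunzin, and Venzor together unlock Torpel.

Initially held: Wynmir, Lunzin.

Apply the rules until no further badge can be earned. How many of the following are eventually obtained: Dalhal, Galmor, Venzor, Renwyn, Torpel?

3

With Wynmir, Venzor is earned (B5).
With Venzor and Lunzin, Renwyn is earned (B1).
With Renwyn, Lunzin, and Venzor, Torpel is earned (B6).
Dalhal would need Galmor (B3), but Galmor is never earned.
Galmor would need Renwyn and Dalhal (B4), but Dalhal is never earned.
Venzor: reached.
Renwyn: reached.
Torpel: reached.
Reached: Venzor, Renwyn, and Torpel — 3 of the 5.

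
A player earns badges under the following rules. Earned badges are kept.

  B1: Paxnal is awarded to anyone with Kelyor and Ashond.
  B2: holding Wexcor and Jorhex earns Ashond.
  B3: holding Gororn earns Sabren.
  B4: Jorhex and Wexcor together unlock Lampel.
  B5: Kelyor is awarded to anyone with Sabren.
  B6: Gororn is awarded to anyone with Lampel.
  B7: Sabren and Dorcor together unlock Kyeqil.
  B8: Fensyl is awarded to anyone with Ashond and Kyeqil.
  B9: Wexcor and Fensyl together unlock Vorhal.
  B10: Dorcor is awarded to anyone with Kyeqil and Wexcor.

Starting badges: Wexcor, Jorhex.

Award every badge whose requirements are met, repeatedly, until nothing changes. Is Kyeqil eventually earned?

Kyeqil would need Sabren and Dorcor (B7), but Dorcor is never earned.

No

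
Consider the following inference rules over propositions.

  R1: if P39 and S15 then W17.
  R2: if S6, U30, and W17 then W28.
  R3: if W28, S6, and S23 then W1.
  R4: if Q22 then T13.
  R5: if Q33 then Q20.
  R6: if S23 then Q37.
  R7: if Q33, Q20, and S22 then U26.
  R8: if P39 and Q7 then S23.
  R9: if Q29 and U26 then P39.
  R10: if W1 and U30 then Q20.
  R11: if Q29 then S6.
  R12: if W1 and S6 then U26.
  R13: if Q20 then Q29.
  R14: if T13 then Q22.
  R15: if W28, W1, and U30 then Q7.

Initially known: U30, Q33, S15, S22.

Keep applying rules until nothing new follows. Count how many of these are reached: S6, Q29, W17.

Q33 holds, so Q20 follows (R5).
From Q33, Q20, and S22, R7 gives U26.
Q20 holds, so Q29 follows (R13).
From Q29 and U26, R9 gives P39.
Q29 holds, so S6 follows (R11).
From P39 and S15, R1 gives W17.
S6: reached.
Q29: reached.
W17: reached.
All 3 are reached.

3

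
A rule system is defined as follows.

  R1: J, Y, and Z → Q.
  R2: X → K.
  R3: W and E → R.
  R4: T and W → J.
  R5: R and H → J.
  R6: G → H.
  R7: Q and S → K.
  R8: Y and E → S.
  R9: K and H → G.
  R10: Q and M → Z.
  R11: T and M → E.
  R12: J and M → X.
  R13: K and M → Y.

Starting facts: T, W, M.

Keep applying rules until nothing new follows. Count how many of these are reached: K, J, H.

2

From T and W, R4 gives J.
J and M hold, so X follows (R12).
X holds, so K follows (R2).
K: reached.
J: reached.
H would need G (R6), but G is never established.
Reached: K and J — 2 of the 3.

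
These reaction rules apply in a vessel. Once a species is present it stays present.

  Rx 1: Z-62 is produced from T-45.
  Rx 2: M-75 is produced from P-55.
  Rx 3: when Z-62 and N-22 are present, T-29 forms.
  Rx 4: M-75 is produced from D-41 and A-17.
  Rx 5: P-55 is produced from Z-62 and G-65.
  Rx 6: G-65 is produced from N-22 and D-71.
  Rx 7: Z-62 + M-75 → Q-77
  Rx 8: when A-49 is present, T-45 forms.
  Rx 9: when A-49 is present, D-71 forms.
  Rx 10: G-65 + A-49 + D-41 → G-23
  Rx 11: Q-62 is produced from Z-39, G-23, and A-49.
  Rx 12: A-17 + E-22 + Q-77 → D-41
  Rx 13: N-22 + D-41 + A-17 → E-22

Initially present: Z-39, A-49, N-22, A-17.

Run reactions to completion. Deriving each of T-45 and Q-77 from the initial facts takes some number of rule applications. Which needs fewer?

T-45: A-49 present → T-45 forms (Rx 8). [1 rule application]
Q-77: A-49 present → D-71 forms (Rx 9). A-49 present → T-45 forms (Rx 8). N-22 and D-71 present → G-65 forms (Rx 6). T-45 present → Z-62 forms (Rx 1). Z-62 and G-65 present → P-55 forms (Rx 5). P-55 present → M-75 forms (Rx 2). Z-62 and M-75 present → Q-77 forms (Rx 7). [7 rule applications]
T-45 needs fewer.

T-45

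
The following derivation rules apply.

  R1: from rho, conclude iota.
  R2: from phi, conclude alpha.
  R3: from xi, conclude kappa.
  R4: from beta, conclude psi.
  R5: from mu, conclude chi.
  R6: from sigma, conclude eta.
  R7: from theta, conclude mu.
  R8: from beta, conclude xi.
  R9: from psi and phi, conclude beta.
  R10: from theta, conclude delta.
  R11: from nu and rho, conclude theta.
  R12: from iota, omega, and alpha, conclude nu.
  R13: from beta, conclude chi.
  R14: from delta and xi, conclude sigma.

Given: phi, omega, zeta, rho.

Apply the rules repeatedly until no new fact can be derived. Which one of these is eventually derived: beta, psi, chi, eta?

chi

From rho, R1 gives iota.
phi holds, so alpha follows (R2).
iota, omega, and alpha hold, so nu follows (R12).
nu and rho hold, so theta follows (R11).
From theta, R7 gives mu.
From mu, R5 gives chi.
eta would need sigma (R6), but sigma is never established. beta would need psi and phi (R9), but psi is never established. psi would need beta (R4), but beta is never established.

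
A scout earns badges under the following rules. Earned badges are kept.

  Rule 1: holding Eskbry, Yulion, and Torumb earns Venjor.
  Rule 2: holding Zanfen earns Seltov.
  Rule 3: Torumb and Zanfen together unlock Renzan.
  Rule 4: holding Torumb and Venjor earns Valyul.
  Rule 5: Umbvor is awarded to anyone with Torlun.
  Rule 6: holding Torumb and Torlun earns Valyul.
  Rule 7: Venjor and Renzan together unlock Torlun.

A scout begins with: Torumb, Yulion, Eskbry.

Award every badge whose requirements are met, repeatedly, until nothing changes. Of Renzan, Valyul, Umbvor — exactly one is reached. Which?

With Eskbry, Yulion, and Torumb, Venjor is earned (Rule 1).
With Torumb and Venjor, Valyul is earned (Rule 4).
Umbvor would need Torlun (Rule 5), but Torlun is never earned. Renzan would need Torumb and Zanfen (Rule 3), but Zanfen is never earned.

Valyul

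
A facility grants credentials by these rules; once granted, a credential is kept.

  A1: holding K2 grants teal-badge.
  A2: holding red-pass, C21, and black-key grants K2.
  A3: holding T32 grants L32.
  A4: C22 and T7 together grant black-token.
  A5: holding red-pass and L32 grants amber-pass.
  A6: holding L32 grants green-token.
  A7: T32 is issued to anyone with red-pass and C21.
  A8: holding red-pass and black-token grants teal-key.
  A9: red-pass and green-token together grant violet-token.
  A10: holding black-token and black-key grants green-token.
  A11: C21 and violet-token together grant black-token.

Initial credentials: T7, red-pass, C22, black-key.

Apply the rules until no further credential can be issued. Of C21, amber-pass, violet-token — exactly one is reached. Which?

violet-token

Holding C22 and T7 grants black-token (A4).
Holding black-token and black-key grants green-token (A10).
Holding red-pass and green-token grants violet-token (A9).
No rule produces C21, and it is not given. amber-pass would need red-pass and L32 (A5), but L32 is never granted.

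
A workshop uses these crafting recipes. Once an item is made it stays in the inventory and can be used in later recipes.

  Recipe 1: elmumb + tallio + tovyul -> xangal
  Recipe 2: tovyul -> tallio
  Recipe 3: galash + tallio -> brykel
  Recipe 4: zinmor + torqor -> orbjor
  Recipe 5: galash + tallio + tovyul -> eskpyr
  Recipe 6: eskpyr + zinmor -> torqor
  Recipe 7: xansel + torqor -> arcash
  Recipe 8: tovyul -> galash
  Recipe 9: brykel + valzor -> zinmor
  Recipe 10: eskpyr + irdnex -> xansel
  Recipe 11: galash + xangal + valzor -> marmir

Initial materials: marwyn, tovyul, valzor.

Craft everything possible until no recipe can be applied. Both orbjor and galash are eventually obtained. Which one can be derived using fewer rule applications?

galash: Using Recipe 8, tovyul makes galash. [1 rule application]
orbjor: Using Recipe 8, tovyul makes galash. Using Recipe 2, tovyul makes tallio. Using Recipe 5, galash, tallio, and tovyul make eskpyr. Using Recipe 3, galash and tallio make brykel. brykel + valzor -> zinmor (Recipe 9). eskpyr + zinmor -> torqor (Recipe 6). Using Recipe 4, zinmor and torqor make orbjor. [7 rule applications]
galash needs fewer.

galash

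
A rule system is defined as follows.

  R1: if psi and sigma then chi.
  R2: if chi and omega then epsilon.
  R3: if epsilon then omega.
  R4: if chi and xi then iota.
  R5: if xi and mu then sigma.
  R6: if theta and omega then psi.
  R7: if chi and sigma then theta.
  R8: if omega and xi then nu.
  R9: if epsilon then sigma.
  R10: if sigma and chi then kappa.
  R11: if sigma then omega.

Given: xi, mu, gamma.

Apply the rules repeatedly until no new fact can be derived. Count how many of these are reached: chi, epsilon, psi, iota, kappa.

chi would need psi and sigma (R1), but psi is never established.
epsilon would need chi and omega (R2), but chi is never established.
psi would need theta and omega (R6), but theta is never established.
iota would need chi and xi (R4), but chi is never established.
kappa would need sigma and chi (R10), but chi is never established.
None of the 5 are reached.

0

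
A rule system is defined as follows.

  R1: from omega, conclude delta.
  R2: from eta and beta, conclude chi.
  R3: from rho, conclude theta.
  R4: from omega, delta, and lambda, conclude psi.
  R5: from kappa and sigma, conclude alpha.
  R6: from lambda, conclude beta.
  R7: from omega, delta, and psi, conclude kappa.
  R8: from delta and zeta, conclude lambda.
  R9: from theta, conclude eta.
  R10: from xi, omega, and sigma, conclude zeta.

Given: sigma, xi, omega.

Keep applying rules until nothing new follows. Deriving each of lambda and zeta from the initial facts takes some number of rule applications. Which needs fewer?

zeta

zeta: xi, omega, and sigma hold, so zeta follows (R10). [1 rule application]
lambda: From omega, R1 gives delta. From xi, omega, and sigma, R10 gives zeta. From delta and zeta, R8 gives lambda. [3 rule applications]
zeta needs fewer.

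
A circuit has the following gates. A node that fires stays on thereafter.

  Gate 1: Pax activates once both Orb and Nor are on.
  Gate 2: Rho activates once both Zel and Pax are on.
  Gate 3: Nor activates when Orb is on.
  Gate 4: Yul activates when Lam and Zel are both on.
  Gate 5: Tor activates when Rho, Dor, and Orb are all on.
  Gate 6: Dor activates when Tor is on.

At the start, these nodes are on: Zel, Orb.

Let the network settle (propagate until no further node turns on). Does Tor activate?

Tor would need Rho, Dor, and Orb (Gate 5), but Dor never turns on.

No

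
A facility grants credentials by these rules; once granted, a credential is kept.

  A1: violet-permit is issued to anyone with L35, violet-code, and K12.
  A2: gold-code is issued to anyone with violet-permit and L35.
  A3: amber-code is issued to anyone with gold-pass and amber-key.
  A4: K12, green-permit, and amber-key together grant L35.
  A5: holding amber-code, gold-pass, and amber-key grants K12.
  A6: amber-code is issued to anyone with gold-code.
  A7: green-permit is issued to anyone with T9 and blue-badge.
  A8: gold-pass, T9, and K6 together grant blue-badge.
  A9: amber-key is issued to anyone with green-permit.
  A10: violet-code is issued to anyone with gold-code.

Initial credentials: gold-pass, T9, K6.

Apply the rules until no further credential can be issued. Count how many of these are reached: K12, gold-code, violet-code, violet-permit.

Holding gold-pass, T9, and K6 grants blue-badge (A8).
Holding T9 and blue-badge grants green-permit (A7).
Holding green-permit grants amber-key (A9).
Holding gold-pass and amber-key grants amber-code (A3).
Holding amber-code, gold-pass, and amber-key grants K12 (A5).
K12: reached.
gold-code would need violet-permit and L35 (A2), but violet-permit is never granted.
violet-code would need gold-code (A10), but gold-code is never granted.
violet-permit would need L35, violet-code, and K12 (A1), but violet-code is never granted.
Reached: K12 — 1 of the 4.

1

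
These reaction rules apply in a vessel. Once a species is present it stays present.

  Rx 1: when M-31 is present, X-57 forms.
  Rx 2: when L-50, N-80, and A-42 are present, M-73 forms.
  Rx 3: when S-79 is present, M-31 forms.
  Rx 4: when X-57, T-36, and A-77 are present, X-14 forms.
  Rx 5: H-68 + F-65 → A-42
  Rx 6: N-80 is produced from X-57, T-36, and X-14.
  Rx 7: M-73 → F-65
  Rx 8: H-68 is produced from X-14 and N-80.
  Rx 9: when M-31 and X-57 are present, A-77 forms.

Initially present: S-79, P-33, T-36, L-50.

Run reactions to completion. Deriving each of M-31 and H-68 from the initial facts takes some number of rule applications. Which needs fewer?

M-31

M-31: S-79 present → M-31 forms (Rx 3). [1 rule application]
H-68: S-79 present → M-31 forms (Rx 3). M-31 present → X-57 forms (Rx 1). M-31 and X-57 present → A-77 forms (Rx 9). X-57, T-36, and A-77 present → X-14 forms (Rx 4). X-57, T-36, and X-14 present → N-80 forms (Rx 6). X-14 and N-80 present → H-68 forms (Rx 8). [6 rule applications]
M-31 needs fewer.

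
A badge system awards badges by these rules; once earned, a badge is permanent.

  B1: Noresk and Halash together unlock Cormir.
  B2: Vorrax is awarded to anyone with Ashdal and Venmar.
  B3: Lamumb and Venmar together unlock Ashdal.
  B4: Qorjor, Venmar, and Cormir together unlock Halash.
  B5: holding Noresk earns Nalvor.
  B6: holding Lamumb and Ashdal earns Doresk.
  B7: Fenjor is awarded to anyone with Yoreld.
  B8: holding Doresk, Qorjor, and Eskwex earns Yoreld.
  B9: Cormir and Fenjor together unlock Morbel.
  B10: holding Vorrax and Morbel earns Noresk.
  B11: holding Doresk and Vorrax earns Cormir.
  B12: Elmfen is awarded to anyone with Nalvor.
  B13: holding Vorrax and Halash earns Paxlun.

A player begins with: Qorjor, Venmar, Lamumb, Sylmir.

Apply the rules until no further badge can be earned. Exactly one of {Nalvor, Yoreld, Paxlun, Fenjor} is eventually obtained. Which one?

With Lamumb and Venmar, Ashdal is earned (B3).
With Ashdal and Venmar, Vorrax is earned (B2).
With Lamumb and Ashdal, Doresk is earned (B6).
With Doresk and Vorrax, Cormir is earned (B11).
With Qorjor, Venmar, and Cormir, Halash is earned (B4).
With Vorrax and Halash, Paxlun is earned (B13).
Fenjor would need Yoreld (B7), but Yoreld is never earned. Yoreld would need Doresk, Qorjor, and Eskwex (B8), but Eskwex is never earned. Nalvor would need Noresk (B5), but Noresk is never earned.

Paxlun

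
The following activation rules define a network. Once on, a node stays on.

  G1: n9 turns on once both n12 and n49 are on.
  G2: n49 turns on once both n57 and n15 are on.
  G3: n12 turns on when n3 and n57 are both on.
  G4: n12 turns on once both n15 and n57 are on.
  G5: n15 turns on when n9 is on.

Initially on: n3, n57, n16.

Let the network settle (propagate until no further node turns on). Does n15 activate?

n15 would need n9 (G5), but n9 never turns on.

No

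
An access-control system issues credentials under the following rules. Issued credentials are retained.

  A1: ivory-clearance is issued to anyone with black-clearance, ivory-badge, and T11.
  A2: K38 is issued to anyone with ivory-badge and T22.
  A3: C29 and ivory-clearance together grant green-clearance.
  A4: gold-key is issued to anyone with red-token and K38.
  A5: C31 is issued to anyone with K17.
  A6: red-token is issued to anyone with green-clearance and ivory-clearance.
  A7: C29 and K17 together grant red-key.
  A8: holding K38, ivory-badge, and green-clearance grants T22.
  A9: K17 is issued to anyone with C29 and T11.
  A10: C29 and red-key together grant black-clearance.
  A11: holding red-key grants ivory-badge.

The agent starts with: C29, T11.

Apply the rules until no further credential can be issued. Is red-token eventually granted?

Holding C29 and T11 grants K17 (A9).
Holding C29 and K17 grants red-key (A7).
Holding C29 and red-key grants black-clearance (A10).
Holding red-key grants ivory-badge (A11).
Holding black-clearance, ivory-badge, and T11 grants ivory-clearance (A1).
Holding C29 and ivory-clearance grants green-clearance (A3).
Holding green-clearance and ivory-clearance grants red-token (A6).

Yes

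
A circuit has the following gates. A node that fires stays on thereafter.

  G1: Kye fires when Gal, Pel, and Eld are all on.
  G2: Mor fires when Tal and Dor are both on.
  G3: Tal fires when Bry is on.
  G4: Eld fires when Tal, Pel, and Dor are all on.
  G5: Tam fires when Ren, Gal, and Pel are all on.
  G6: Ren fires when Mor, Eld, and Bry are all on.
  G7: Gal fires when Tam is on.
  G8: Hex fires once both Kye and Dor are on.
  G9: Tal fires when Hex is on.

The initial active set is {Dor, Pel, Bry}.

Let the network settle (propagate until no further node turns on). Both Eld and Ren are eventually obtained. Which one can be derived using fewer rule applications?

Eld

Eld: G3: Bry on → Tal on. G4: Tal, Pel, and Dor on → Eld on. [2 rule applications]
Ren: G3: Bry on → Tal on. Tal and Dor are on, so Mor fires (G2). Tal, Pel, and Dor are on, so Eld fires (G4). Mor, Eld, and Bry are on, so Ren fires (G6). [4 rule applications]
Eld needs fewer.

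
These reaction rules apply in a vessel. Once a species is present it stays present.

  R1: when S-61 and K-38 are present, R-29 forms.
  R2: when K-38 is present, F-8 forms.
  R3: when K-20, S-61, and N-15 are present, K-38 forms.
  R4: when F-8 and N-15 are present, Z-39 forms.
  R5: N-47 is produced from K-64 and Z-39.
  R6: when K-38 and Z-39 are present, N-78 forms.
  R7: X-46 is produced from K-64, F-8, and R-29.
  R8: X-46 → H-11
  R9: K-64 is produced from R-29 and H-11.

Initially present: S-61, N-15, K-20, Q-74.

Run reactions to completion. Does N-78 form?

K-20, S-61, and N-15 present → K-38 forms (R3).
K-38 present → F-8 forms (R2).
F-8 and N-15 present → Z-39 forms (R4).
K-38 and Z-39 present → N-78 forms (R6).

Yes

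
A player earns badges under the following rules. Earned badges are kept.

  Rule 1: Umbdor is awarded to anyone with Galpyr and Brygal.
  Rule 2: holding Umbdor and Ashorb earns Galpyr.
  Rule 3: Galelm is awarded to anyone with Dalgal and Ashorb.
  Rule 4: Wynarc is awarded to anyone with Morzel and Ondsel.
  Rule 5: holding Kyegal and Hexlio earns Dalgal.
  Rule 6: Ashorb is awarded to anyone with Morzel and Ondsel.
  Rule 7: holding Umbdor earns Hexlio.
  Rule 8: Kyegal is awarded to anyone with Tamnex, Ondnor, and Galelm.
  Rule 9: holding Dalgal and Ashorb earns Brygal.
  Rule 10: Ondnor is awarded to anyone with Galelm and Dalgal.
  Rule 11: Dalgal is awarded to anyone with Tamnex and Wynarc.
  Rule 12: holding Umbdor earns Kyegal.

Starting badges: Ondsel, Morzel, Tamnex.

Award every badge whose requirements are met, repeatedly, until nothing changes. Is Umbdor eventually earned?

Umbdor would need Galpyr and Brygal (Rule 1), but Galpyr is never earned.

No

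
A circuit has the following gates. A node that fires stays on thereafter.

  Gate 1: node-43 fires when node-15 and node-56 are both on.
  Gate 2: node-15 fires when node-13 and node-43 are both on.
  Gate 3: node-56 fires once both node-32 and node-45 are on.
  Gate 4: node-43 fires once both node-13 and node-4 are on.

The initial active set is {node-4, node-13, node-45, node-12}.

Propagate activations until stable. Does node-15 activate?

Yes

Gate 4: node-13 and node-4 on → node-43 on.
Gate 2: node-13 and node-43 on → node-15 on.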